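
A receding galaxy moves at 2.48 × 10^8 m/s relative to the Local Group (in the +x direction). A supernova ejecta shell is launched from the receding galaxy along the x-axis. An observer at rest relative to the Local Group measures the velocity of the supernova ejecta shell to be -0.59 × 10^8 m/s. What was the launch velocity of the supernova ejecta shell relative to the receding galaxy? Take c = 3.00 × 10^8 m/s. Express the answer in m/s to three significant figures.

v = 0.827c, u = -0.197c.
Invert the composition law: u' = (u − v)/(1 − uv/c²).
u' = (-0.197 − 0.827) / (1 − (-0.197)(0.827)) = -1.0233/1.1626 = -0.8802.
u' = -0.8802 × 3.00 × 10^8 m/s.

-2.64 × 10^8 m/s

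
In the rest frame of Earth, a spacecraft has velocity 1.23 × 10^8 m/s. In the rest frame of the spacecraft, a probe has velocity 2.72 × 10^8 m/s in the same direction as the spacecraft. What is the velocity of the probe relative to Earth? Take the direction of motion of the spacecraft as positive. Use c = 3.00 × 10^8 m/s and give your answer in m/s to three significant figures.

In units of c (dividing by 3.00 × 10^8 m/s): v = 0.410, u' = 0.907.
u = (u' + v)/(1 + u'v/c²):
u = (0.907 + 0.410) / (1 + 0.907·0.410) = 1.3167/1.3717 = 0.9599
Converting back: u = 0.9599 × 3.00 × 10^8 m/s.

2.88 × 10^8 m/s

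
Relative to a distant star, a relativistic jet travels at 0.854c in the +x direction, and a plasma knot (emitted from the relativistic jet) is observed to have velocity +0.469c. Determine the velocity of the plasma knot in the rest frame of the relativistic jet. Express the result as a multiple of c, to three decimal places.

-0.642c

Invert the composition law: u' = (u − v)/(1 − uv/c²).
u' = (0.469 − 0.854) / (1 − (0.469)(0.854)) = -0.3850/0.5995 = -0.6422.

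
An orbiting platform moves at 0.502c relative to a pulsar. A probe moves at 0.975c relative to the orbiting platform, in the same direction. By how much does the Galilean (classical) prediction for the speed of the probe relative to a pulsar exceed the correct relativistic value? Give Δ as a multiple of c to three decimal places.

Galilean: u_cl = 0.975 + 0.502 = 1.4770.
Relativistic: u_rel = (0.975 + 0.502) / (1 + 0.975·0.502) = 1.4770/1.4894 = 0.9916.
Δ = 1.4770 − 0.9916 = 0.4854.
(The classical prediction exceeds c; the relativistic result does not.)

Δ = 0.485c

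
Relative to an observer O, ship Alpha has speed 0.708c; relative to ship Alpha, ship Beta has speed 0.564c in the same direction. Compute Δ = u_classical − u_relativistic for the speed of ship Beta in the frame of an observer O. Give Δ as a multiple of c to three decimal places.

Δ = 0.363c

Galilean: u_cl = 0.564 + 0.708 = 1.2720.
Relativistic: u_rel = (0.564 + 0.708) / (1 + 0.564·0.708) = 1.2720/1.3993 = 0.9090.
Δ = 1.2720 − 0.9090 = 0.3630.
(The classical prediction exceeds c; the relativistic result does not.)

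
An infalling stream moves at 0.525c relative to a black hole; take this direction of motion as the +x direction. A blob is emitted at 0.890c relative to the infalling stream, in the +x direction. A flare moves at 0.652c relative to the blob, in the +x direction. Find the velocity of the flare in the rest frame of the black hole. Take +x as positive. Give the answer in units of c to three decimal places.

Apply u = (u' + v)/(1 + u'v/c²) successively, working outward toward the black hole.
Start: velocity of the infalling stream relative to the black hole = 0.5250c.
Compose with the blob (u' = 0.890 in the infalling stream frame): u_1 = (0.890 + 0.525) / (1 + 0.890·0.525) = 1.4150/1.4672 = 0.9644.
Compose with the flare (u' = 0.652 in the blob frame): u_2 = (0.652 + 0.964) / (1 + 0.652·0.964) = 1.6164/1.6288 = 0.9924.

0.992c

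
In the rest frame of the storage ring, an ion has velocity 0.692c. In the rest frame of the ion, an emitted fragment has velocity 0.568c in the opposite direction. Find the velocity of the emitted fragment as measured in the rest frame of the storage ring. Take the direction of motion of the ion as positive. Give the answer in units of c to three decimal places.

With v = 0.692 and u' = -0.568 (in units of c),
u = (u' + v)/(1 + u'v/c²):
u = (-0.568 + 0.692) / (1 + (-0.568)·0.692) = 0.1240/0.6069 = 0.2043

+0.204c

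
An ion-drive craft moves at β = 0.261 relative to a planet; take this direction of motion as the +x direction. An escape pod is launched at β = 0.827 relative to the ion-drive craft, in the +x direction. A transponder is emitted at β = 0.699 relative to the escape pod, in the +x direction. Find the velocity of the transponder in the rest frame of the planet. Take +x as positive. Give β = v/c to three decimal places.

Apply u = (u' + v)/(1 + u'v/c²) successively, working outward toward the planet.
Start: velocity of the ion-drive craft relative to the planet = 0.2610c.
Compose with the escape pod (u' = 0.827 in the ion-drive craft frame): u_1 = (0.827 + 0.261) / (1 + 0.827·0.261) = 1.0880/1.2158 = 0.8948.
Compose with the transponder (u' = 0.699 in the escape pod frame): u_2 = (0.699 + 0.895) / (1 + 0.699·0.895) = 1.5938/1.6255 = 0.9805.

β = 0.981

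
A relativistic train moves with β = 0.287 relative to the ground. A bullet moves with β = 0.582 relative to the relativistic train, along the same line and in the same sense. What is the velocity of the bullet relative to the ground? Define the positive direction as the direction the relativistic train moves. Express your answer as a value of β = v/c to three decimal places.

With v = 0.287 and u' = 0.582 (in units of c),
u = (u' + v)/(1 + u'v/c²):
u = (0.582 + 0.287) / (1 + 0.582·0.287) = 0.8690/1.1670 = 0.7446

β = 0.745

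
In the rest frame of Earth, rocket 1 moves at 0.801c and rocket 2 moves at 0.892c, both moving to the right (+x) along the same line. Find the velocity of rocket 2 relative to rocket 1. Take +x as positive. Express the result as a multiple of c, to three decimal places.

+0.319c

β_A = 0.801, β_B = 0.892.
Transform to A's frame with the inverse velocity-addition law: u' = (u − v)/(1 − uv/c²), taking u = β_B and v = β_A.
u' = (0.892 − 0.801) / (1 − (0.801)(0.892)) = 0.0910/0.2855 = 0.3187.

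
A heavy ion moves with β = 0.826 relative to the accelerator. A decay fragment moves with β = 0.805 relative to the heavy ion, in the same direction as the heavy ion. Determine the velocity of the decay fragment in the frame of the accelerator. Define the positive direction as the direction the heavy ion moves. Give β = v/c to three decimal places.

β = 0.980

With v = 0.826 and u' = 0.805 (in units of c),
u = (u' + v)/(1 + u'v/c²):
u = (0.805 + 0.826) / (1 + 0.805·0.826) = 1.6310/1.6649 = 0.9796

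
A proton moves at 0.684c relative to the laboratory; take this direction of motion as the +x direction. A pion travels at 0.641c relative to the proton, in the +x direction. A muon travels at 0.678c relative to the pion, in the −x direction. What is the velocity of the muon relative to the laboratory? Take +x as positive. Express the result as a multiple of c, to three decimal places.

+0.648c

Apply u = (u' + v)/(1 + u'v/c²) successively, working outward toward the laboratory.
Start: velocity of the proton relative to the laboratory = 0.6840c.
Compose with the pion (u' = 0.641 in the proton frame): u_1 = (0.641 + 0.684) / (1 + 0.641·0.684) = 1.3250/1.4384 = 0.9211.
Compose with the muon (u' = -0.678 in the pion frame): u_2 = (-0.678 + 0.921) / (1 + (-0.678)·0.921) = 0.2431/0.3755 = 0.6475.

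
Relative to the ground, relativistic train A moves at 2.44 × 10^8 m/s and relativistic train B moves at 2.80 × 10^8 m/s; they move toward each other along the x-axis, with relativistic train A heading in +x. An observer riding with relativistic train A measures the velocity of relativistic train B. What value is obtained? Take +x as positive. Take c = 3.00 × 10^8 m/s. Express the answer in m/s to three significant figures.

β_A = 0.813, β_B = -0.933 (dividing each by c = 3.00 × 10^8 m/s).
Transform to A's frame with the inverse velocity-addition law: u' = (u − v)/(1 − uv/c²), taking u = β_B and v = β_A.
u' = (-0.933 − 0.813) / (1 − (0.813)(-0.933)) = -1.7467/1.7591 = -0.9929.
u' = -0.9929 × 3.00 × 10^8 m/s.

-2.98 × 10^8 m/s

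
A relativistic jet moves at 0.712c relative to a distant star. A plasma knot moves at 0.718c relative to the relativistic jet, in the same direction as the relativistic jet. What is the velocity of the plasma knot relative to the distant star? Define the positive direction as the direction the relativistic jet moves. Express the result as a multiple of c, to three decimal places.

0.946c

With v = 0.712 and u' = 0.718 (in units of c),
u = (u' + v)/(1 + u'v/c²):
u = (0.718 + 0.712) / (1 + 0.718·0.712) = 1.4300/1.5112 = 0.9463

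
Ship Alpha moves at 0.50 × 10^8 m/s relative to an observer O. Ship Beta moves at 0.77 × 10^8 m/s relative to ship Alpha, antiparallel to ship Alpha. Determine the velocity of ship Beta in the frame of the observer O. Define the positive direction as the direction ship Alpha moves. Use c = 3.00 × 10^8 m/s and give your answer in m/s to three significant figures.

In units of c (dividing by 3.00 × 10^8 m/s): v = 0.167, u' = -0.257.
u = (u' + v)/(1 + u'v/c²):
u = (-0.257 + 0.167) / (1 + (-0.257)·0.167) = -0.0900/0.9572 = -0.0940
(Galilean addition would give -0.090c.)
Converting back: u = -0.0940 × 3.00 × 10^8 m/s.

-2.82 × 10^7 m/s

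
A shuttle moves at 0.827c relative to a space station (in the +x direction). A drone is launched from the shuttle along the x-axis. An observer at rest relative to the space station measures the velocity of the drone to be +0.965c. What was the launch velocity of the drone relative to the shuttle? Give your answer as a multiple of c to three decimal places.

+0.683c

Invert the composition law: u' = (u − v)/(1 − uv/c²).
u' = (0.965 − 0.827) / (1 − (0.965)(0.827)) = 0.1380/0.2019 = 0.6834.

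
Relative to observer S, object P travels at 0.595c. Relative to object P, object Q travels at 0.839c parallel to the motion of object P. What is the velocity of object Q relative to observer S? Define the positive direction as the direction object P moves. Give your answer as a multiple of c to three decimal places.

0.957c

With v = 0.595 and u' = 0.839 (in units of c),
u = (u' + v)/(1 + u'v/c²):
u = (0.839 + 0.595) / (1 + 0.839·0.595) = 1.4340/1.4992 = 0.9565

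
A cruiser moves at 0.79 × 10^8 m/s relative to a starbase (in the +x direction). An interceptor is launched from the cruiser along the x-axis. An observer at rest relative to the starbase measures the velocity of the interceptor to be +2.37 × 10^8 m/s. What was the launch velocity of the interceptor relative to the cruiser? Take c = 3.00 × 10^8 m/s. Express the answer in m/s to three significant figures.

+2.00 × 10^8 m/s

v = 0.263c, u = 0.790c.
Invert the composition law: u' = (u − v)/(1 − uv/c²).
u' = (0.790 − 0.263) / (1 − (0.790)(0.263)) = 0.5267/0.7920 = 0.6650.
u' = 0.6650 × 3.00 × 10^8 m/s.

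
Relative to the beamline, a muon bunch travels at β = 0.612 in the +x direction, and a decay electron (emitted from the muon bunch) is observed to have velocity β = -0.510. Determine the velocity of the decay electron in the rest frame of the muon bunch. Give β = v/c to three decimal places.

Invert the composition law: u' = (u − v)/(1 − uv/c²).
u' = (-0.510 − 0.612) / (1 − (-0.510)(0.612)) = -1.1220/1.3121 = -0.8551.

β = -0.855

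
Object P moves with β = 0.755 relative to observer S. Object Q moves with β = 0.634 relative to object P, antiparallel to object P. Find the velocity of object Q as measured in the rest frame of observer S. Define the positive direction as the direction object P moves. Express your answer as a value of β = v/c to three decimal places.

β = +0.232

With v = 0.755 and u' = -0.634 (in units of c),
u = (u' + v)/(1 + u'v/c²):
u = (-0.634 + 0.755) / (1 + (-0.634)·0.755) = 0.1210/0.5213 = 0.2321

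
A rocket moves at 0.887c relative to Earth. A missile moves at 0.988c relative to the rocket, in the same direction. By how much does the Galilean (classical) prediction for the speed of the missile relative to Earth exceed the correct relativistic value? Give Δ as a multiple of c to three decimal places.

Δ = 0.876c

Galilean: u_cl = 0.988 + 0.887 = 1.8750.
Relativistic: u_rel = (0.988 + 0.887) / (1 + 0.988·0.887) = 1.8750/1.8764 = 0.9993.
Δ = 1.8750 − 0.9993 = 0.8757.
(The classical prediction exceeds c; the relativistic result does not.)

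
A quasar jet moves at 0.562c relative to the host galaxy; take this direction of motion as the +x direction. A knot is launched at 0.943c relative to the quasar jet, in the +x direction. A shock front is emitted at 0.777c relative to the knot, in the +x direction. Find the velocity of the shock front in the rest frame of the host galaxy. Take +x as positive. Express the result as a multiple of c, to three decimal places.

Apply u = (u' + v)/(1 + u'v/c²) successively, working outward toward the host galaxy.
Start: velocity of the quasar jet relative to the host galaxy = 0.5620c.
Compose with the knot (u' = 0.943 in the quasar jet frame): u_1 = (0.943 + 0.562) / (1 + 0.943·0.562) = 1.5050/1.5300 = 0.9837.
Compose with the shock front (u' = 0.777 in the knot frame): u_2 = (0.777 + 0.984) / (1 + 0.777·0.984) = 1.7607/1.7643 = 0.9979.

0.998c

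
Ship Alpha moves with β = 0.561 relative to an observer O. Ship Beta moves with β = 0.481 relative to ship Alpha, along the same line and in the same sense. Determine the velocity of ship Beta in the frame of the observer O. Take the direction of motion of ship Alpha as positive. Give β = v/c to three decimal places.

With v = 0.561 and u' = 0.481 (in units of c),
u = (u' + v)/(1 + u'v/c²):
u = (0.481 + 0.561) / (1 + 0.481·0.561) = 1.0420/1.2698 = 0.8206

β = 0.821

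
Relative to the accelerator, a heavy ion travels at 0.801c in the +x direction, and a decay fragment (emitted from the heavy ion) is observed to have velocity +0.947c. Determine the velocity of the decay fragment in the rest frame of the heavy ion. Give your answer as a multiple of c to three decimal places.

Invert the composition law: u' = (u − v)/(1 − uv/c²).
u' = (0.947 − 0.801) / (1 − (0.947)(0.801)) = 0.1460/0.2415 = 0.6047.

+0.605c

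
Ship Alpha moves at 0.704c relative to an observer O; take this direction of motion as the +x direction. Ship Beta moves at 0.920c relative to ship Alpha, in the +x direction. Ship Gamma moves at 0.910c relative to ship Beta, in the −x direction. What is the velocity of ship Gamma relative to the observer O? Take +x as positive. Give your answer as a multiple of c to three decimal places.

+0.734c

Apply u = (u' + v)/(1 + u'v/c²) successively, working outward toward the observer O.
Start: velocity of ship Alpha relative to the observer O = 0.7040c.
Compose with ship Beta (u' = 0.920 in ship Alpha frame): u_1 = (0.920 + 0.704) / (1 + 0.920·0.704) = 1.6240/1.6477 = 0.9856.
Compose with ship Gamma (u' = -0.910 in ship Beta frame): u_2 = (-0.910 + 0.986) / (1 + (-0.910)·0.986) = 0.0756/0.1031 = 0.7337.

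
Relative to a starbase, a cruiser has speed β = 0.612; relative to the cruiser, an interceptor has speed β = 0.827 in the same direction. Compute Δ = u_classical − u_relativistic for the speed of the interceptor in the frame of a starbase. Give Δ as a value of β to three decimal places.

Δ = 0.484

Galilean: u_cl = 0.827 + 0.612 = 1.4390.
Relativistic: u_rel = (0.827 + 0.612) / (1 + 0.827·0.612) = 1.4390/1.5061 = 0.9554.
Δ = 1.4390 − 0.9554 = 0.4836.
(The classical prediction exceeds c; the relativistic result does not.)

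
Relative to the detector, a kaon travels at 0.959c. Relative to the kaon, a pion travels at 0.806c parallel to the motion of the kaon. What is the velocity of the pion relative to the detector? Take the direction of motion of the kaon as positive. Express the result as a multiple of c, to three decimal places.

With v = 0.959 and u' = 0.806 (in units of c),
u = (u' + v)/(1 + u'v/c²):
u = (0.806 + 0.959) / (1 + 0.806·0.959) = 1.7650/1.7730 = 0.9955
(Galilean addition would give +1.765c, exceeding c.)

0.996c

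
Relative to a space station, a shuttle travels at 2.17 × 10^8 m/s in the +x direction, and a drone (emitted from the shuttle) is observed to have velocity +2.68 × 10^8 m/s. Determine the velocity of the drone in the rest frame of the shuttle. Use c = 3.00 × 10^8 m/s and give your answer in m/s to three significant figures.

+1.44 × 10^8 m/s

v = 0.723c, u = 0.893c.
Invert the composition law: u' = (u − v)/(1 − uv/c²).
u' = (0.893 − 0.723) / (1 − (0.893)(0.723)) = 0.1700/0.3538 = 0.4805.
u' = 0.4805 × 3.00 × 10^8 m/s.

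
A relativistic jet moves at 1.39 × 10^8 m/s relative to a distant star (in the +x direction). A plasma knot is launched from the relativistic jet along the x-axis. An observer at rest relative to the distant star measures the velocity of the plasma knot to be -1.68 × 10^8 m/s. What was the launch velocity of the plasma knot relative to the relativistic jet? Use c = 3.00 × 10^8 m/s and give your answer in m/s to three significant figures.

-2.44 × 10^8 m/s

v = 0.463c, u = -0.560c.
Invert the composition law: u' = (u − v)/(1 − uv/c²).
u' = (-0.560 − 0.463) / (1 − (-0.560)(0.463)) = -1.0233/1.2595 = -0.8125.
u' = -0.8125 × 3.00 × 10^8 m/s.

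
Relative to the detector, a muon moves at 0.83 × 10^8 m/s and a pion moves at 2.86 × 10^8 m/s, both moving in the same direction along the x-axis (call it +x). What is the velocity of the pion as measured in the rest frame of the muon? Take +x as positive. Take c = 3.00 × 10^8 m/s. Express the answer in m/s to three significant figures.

+2.76 × 10^8 m/s

β_A = 0.277, β_B = 0.953 (dividing each by c = 3.00 × 10^8 m/s).
Transform to A's frame with the inverse velocity-addition law: u' = (u − v)/(1 − uv/c²), taking u = β_B and v = β_A.
u' = (0.953 − 0.277) / (1 − (0.277)(0.953)) = 0.6767/0.7362 = 0.9191.
u' = 0.9191 × 3.00 × 10^8 m/s.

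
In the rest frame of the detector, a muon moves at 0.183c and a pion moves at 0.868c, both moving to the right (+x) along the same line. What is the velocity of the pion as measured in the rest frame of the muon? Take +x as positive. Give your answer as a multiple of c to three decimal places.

+0.814c

β_A = 0.183, β_B = 0.868.
Transform to A's frame with the inverse velocity-addition law: u' = (u − v)/(1 − uv/c²), taking u = β_B and v = β_A.
u' = (0.868 − 0.183) / (1 − (0.183)(0.868)) = 0.6850/0.8412 = 0.8144.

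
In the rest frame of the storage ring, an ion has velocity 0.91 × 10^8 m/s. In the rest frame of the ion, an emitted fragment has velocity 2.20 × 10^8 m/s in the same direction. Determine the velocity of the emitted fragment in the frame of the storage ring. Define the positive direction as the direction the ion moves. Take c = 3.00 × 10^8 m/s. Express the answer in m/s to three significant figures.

2.54 × 10^8 m/s

In units of c (dividing by 3.00 × 10^8 m/s): v = 0.303, u' = 0.733.
u = (u' + v)/(1 + u'v/c²):
u = (0.733 + 0.303) / (1 + 0.733·0.303) = 1.0367/1.2224 = 0.8480
Converting back: u = 0.8480 × 3.00 × 10^8 m/s.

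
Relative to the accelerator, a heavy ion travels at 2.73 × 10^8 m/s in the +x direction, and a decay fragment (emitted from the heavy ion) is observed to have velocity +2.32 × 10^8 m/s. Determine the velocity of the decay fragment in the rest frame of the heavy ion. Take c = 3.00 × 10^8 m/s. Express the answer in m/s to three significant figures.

-1.38 × 10^8 m/s

v = 0.910c, u = 0.773c.
Invert the composition law: u' = (u − v)/(1 − uv/c²).
u' = (0.773 − 0.910) / (1 − (0.773)(0.910)) = -0.1367/0.2963 = -0.4613.
u' = -0.4613 × 3.00 × 10^8 m/s.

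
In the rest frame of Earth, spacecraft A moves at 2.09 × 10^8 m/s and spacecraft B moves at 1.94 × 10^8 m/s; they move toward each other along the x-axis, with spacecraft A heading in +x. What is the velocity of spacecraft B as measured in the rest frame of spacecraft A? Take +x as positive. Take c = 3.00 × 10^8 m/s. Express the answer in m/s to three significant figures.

β_A = 0.697, β_B = -0.647 (dividing each by c = 3.00 × 10^8 m/s).
Transform to A's frame with the inverse velocity-addition law: u' = (u − v)/(1 − uv/c²), taking u = β_B and v = β_A.
u' = (-0.647 − 0.697) / (1 − (0.697)(-0.647)) = -1.3433/1.4505 = -0.9261.
u' = -0.9261 × 3.00 × 10^8 m/s.

-2.78 × 10^8 m/s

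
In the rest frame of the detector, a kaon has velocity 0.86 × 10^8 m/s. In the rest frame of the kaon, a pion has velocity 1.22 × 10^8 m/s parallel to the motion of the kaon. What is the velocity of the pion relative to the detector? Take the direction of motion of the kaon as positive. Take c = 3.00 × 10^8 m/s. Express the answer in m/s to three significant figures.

1.86 × 10^8 m/s

In units of c (dividing by 3.00 × 10^8 m/s): v = 0.287, u' = 0.407.
u = (u' + v)/(1 + u'v/c²):
u = (0.407 + 0.287) / (1 + 0.407·0.287) = 0.6933/1.1166 = 0.6209
Converting back: u = 0.6209 × 3.00 × 10^8 m/s.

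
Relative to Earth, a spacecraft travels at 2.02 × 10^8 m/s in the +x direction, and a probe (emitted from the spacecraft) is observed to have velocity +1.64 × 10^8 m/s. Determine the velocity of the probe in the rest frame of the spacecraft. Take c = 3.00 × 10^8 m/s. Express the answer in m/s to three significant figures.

v = 0.673c, u = 0.547c.
Invert the composition law: u' = (u − v)/(1 − uv/c²).
u' = (0.547 − 0.673) / (1 − (0.547)(0.673)) = -0.1267/0.6319 = -0.2005.
u' = -0.2005 × 3.00 × 10^8 m/s.

-6.01 × 10^7 m/s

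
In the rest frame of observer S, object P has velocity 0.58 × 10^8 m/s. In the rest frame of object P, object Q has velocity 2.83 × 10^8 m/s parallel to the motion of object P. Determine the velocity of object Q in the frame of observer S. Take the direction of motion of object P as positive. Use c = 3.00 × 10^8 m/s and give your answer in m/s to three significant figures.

2.88 × 10^8 m/s

In units of c (dividing by 3.00 × 10^8 m/s): v = 0.193, u' = 0.943.
u = (u' + v)/(1 + u'v/c²):
u = (0.943 + 0.193) / (1 + 0.943·0.193) = 1.1367/1.1824 = 0.9613
Converting back: u = 0.9613 × 3.00 × 10^8 m/s.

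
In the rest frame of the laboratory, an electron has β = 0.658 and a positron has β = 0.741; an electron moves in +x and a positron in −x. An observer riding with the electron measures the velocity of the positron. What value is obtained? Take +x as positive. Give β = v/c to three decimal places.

β_A = 0.658, β_B = -0.741.
Transform to A's frame with the inverse velocity-addition law: u' = (u − v)/(1 − uv/c²), taking u = β_B and v = β_A.
u' = (-0.741 − 0.658) / (1 − (0.658)(-0.741)) = -1.3990/1.4876 = -0.9405.

β = -0.940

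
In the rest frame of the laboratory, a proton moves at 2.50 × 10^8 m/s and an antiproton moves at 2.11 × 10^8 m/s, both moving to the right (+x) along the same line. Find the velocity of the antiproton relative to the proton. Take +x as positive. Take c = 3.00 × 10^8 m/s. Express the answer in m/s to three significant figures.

-9.42 × 10^7 m/s

β_A = 0.833, β_B = 0.703 (dividing each by c = 3.00 × 10^8 m/s).
Transform to A's frame with the inverse velocity-addition law: u' = (u − v)/(1 − uv/c²), taking u = β_B and v = β_A.
u' = (0.703 − 0.833) / (1 − (0.833)(0.703)) = -0.1300/0.4139 = -0.3141.
u' = -0.3141 × 3.00 × 10^8 m/s.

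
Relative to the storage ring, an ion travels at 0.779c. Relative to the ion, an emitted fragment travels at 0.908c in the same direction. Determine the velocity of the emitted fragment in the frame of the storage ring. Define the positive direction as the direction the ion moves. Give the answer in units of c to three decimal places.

With v = 0.779 and u' = 0.908 (in units of c),
u = (u' + v)/(1 + u'v/c²):
u = (0.908 + 0.779) / (1 + 0.908·0.779) = 1.6870/1.7073 = 0.9881

0.988c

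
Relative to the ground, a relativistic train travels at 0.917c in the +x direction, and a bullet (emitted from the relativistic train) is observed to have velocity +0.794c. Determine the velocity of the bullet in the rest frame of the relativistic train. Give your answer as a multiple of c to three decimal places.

-0.452c

Invert the composition law: u' = (u − v)/(1 − uv/c²).
u' = (0.794 − 0.917) / (1 − (0.794)(0.917)) = -0.1230/0.2719 = -0.4524.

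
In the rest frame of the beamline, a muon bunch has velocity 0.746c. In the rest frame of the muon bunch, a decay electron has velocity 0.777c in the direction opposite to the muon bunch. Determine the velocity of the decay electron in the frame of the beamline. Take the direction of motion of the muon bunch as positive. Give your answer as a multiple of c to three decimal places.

-0.074c

With v = 0.746 and u' = -0.777 (in units of c),
u = (u' + v)/(1 + u'v/c²):
u = (-0.777 + 0.746) / (1 + (-0.777)·0.746) = -0.0310/0.4204 = -0.0737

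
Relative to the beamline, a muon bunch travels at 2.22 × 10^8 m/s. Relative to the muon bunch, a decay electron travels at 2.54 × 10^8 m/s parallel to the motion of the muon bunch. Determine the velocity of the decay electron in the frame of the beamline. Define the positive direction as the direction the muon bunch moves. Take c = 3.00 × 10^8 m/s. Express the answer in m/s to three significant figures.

2.93 × 10^8 m/s

In units of c (dividing by 3.00 × 10^8 m/s): v = 0.740, u' = 0.847.
u = (u' + v)/(1 + u'v/c²):
u = (0.847 + 0.740) / (1 + 0.847·0.740) = 1.5867/1.6265 = 0.9755
Converting back: u = 0.9755 × 3.00 × 10^8 m/s.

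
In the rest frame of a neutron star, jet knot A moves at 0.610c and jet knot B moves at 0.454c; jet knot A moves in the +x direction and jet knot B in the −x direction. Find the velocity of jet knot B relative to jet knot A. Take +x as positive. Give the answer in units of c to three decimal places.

β_A = 0.610, β_B = -0.454.
Transform to A's frame with the inverse velocity-addition law: u' = (u − v)/(1 − uv/c²), taking u = β_B and v = β_A.
u' = (-0.454 − 0.610) / (1 − (0.610)(-0.454)) = -1.0640/1.2769 = -0.8332.

-0.833c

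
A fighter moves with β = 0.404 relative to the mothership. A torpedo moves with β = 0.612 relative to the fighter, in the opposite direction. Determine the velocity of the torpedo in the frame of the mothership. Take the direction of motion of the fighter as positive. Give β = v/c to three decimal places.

β = -0.276

With v = 0.404 and u' = -0.612 (in units of c),
u = (u' + v)/(1 + u'v/c²):
u = (-0.612 + 0.404) / (1 + (-0.612)·0.404) = -0.2080/0.7528 = -0.2763
(Galilean addition would give -0.208c.)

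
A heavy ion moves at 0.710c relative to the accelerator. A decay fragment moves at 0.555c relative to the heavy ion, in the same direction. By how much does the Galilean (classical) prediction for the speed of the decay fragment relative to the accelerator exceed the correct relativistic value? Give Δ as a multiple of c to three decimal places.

Δ = 0.358c

Galilean: u_cl = 0.555 + 0.710 = 1.2650.
Relativistic: u_rel = (0.555 + 0.710) / (1 + 0.555·0.710) = 1.2650/1.3941 = 0.9074.
Δ = 1.2650 − 0.9074 = 0.3576.
(The classical prediction exceeds c; the relativistic result does not.)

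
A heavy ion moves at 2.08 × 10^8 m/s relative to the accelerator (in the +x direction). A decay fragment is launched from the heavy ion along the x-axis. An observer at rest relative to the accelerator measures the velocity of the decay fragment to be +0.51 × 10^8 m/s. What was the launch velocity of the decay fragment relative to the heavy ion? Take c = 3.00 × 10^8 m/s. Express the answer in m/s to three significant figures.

v = 0.693c, u = 0.170c.
Invert the composition law: u' = (u − v)/(1 − uv/c²).
u' = (0.170 − 0.693) / (1 − (0.170)(0.693)) = -0.5233/0.8821 = -0.5933.
u' = -0.5933 × 3.00 × 10^8 m/s.

-1.78 × 10^8 m/s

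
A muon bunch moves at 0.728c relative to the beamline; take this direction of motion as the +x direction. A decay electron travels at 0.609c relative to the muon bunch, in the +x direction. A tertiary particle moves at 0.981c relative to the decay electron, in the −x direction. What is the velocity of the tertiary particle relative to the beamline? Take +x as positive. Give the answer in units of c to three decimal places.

Apply u = (u' + v)/(1 + u'v/c²) successively, working outward toward the beamline.
Start: velocity of the muon bunch relative to the beamline = 0.7280c.
Compose with the decay electron (u' = 0.609 in the muon bunch frame): u_1 = (0.609 + 0.728) / (1 + 0.609·0.728) = 1.3370/1.4434 = 0.9263.
Compose with the tertiary particle (u' = -0.981 in the decay electron frame): u_2 = (-0.981 + 0.926) / (1 + (-0.981)·0.926) = -0.0547/0.0913 = -0.5991.

-0.599c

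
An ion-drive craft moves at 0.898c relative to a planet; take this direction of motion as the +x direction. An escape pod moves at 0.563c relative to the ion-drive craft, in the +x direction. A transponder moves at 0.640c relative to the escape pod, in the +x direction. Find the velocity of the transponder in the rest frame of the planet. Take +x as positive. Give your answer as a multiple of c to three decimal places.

0.993c

Apply u = (u' + v)/(1 + u'v/c²) successively, working outward toward the planet.
Start: velocity of the ion-drive craft relative to the planet = 0.8980c.
Compose with the escape pod (u' = 0.563 in the ion-drive craft frame): u_1 = (0.563 + 0.898) / (1 + 0.563·0.898) = 1.4610/1.5056 = 0.9704.
Compose with the transponder (u' = 0.640 in the escape pod frame): u_2 = (0.640 + 0.970) / (1 + 0.640·0.970) = 1.6104/1.6211 = 0.9934.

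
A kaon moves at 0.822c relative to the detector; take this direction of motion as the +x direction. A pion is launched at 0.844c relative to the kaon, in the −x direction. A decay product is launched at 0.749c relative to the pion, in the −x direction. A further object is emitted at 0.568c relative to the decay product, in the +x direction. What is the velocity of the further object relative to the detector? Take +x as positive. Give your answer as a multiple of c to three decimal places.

Apply u = (u' + v)/(1 + u'v/c²) successively, working outward toward the detector.
Start: velocity of the kaon relative to the detector = 0.8220c.
Compose with the pion (u' = -0.844 in the kaon frame): u_1 = (-0.844 + 0.822) / (1 + (-0.844)·0.822) = -0.0220/0.3062 = -0.0718.
Compose with the decay product (u' = -0.749 in the pion frame): u_2 = (-0.749 + (-0.072)) / (1 + (-0.749)·(-0.072)) = -0.8208/1.0538 = -0.7789.
Compose with the further object (u' = 0.568 in the decay product frame): u_3 = (0.568 + (-0.779)) / (1 + 0.568·(-0.779)) = -0.2109/0.5576 = -0.3783.

-0.378c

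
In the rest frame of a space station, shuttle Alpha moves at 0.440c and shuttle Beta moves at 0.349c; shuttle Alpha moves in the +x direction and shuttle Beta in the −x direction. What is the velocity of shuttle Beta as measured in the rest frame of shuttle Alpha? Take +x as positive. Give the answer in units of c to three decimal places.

-0.684c

β_A = 0.440, β_B = -0.349.
Transform to A's frame with the inverse velocity-addition law: u' = (u − v)/(1 − uv/c²), taking u = β_B and v = β_A.
u' = (-0.349 − 0.440) / (1 − (0.440)(-0.349)) = -0.7890/1.1536 = -0.6840.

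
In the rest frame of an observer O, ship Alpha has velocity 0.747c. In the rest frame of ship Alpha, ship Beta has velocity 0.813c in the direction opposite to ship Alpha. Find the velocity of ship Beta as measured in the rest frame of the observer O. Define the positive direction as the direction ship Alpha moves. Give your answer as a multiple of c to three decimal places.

-0.168c

With v = 0.747 and u' = -0.813 (in units of c),
u = (u' + v)/(1 + u'v/c²):
u = (-0.813 + 0.747) / (1 + (-0.813)·0.747) = -0.0660/0.3927 = -0.1681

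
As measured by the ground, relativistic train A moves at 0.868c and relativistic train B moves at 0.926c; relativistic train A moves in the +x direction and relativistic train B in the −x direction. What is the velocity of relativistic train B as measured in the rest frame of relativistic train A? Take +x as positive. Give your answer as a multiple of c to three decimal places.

β_A = 0.868, β_B = -0.926.
Transform to A's frame with the inverse velocity-addition law: u' = (u − v)/(1 − uv/c²), taking u = β_B and v = β_A.
u' = (-0.926 − 0.868) / (1 − (0.868)(-0.926)) = -1.7940/1.8038 = -0.9946.

-0.995c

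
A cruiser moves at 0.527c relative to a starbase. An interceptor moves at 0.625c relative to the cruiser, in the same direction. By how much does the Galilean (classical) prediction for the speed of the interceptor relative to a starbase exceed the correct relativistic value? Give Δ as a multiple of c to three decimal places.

Δ = 0.285c

Galilean: u_cl = 0.625 + 0.527 = 1.1520.
Relativistic: u_rel = (0.625 + 0.527) / (1 + 0.625·0.527) = 1.1520/1.3294 = 0.8666.
Δ = 1.1520 − 0.8666 = 0.2854.
(The classical prediction exceeds c; the relativistic result does not.)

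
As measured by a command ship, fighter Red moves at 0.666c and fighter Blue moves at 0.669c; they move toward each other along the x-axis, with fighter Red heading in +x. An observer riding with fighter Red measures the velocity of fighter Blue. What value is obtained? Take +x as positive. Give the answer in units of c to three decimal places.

-0.924c

β_A = 0.666, β_B = -0.669.
Transform to A's frame with the inverse velocity-addition law: u' = (u − v)/(1 − uv/c²), taking u = β_B and v = β_A.
u' = (-0.669 − 0.666) / (1 − (0.666)(-0.669)) = -1.3350/1.4456 = -0.9235.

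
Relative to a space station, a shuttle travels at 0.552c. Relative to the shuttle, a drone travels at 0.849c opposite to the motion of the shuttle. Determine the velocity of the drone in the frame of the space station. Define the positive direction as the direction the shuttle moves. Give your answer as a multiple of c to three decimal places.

-0.559c

With v = 0.552 and u' = -0.849 (in units of c),
u = (u' + v)/(1 + u'v/c²):
u = (-0.849 + 0.552) / (1 + (-0.849)·0.552) = -0.2970/0.5314 = -0.5590
(Galilean addition would give -0.297c.)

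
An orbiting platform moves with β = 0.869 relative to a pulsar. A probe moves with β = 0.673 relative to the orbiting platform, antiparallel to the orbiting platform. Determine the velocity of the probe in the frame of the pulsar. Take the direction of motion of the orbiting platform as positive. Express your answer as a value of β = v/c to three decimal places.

With v = 0.869 and u' = -0.673 (in units of c),
u = (u' + v)/(1 + u'v/c²):
u = (-0.673 + 0.869) / (1 + (-0.673)·0.869) = 0.1960/0.4152 = 0.4721

β = +0.472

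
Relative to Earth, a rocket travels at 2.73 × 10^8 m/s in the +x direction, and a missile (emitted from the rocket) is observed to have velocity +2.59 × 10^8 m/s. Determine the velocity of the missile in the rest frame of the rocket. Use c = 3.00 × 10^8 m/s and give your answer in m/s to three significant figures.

-6.53 × 10^7 m/s

v = 0.910c, u = 0.863c.
Invert the composition law: u' = (u − v)/(1 − uv/c²).
u' = (0.863 − 0.910) / (1 − (0.863)(0.910)) = -0.0467/0.2144 = -0.2177.
u' = -0.2177 × 3.00 × 10^8 m/s.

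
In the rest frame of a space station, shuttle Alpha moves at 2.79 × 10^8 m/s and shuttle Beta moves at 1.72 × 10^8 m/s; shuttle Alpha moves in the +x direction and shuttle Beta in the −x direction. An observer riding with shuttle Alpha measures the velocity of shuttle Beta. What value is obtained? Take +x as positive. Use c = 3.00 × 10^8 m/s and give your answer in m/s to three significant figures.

-2.94 × 10^8 m/s

β_A = 0.930, β_B = -0.573 (dividing each by c = 3.00 × 10^8 m/s).
Transform to A's frame with the inverse velocity-addition law: u' = (u − v)/(1 − uv/c²), taking u = β_B and v = β_A.
u' = (-0.573 − 0.930) / (1 − (0.930)(-0.573)) = -1.5033/1.5332 = -0.9805.
u' = -0.9805 × 3.00 × 10^8 m/s.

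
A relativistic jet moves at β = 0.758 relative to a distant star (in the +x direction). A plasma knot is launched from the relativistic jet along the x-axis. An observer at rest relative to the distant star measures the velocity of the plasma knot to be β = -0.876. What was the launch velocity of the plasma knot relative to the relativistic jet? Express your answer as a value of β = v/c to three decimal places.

Invert the composition law: u' = (u − v)/(1 − uv/c²).
u' = (-0.876 − 0.758) / (1 − (-0.876)(0.758)) = -1.6340/1.6640 = -0.9820.

β = -0.982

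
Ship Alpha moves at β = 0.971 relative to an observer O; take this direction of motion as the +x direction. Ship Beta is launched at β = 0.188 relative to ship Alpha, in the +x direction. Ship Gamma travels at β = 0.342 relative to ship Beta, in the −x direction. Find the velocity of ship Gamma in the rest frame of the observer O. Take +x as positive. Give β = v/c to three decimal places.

Apply u = (u' + v)/(1 + u'v/c²) successively, working outward toward the observer O.
Start: velocity of ship Alpha relative to the observer O = 0.9710c.
Compose with ship Beta (u' = 0.188 in ship Alpha frame): u_1 = (0.188 + 0.971) / (1 + 0.188·0.971) = 1.1590/1.1825 = 0.9801.
Compose with ship Gamma (u' = -0.342 in ship Beta frame): u_2 = (-0.342 + 0.980) / (1 + (-0.342)·0.980) = 0.6381/0.6648 = 0.9598.

β = +0.960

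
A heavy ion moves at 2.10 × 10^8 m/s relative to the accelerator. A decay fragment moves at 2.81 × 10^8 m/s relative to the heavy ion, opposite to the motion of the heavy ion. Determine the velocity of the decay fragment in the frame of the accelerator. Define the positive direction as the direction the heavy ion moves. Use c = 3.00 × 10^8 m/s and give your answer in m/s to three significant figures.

-2.06 × 10^8 m/s

In units of c (dividing by 3.00 × 10^8 m/s): v = 0.700, u' = -0.937.
u = (u' + v)/(1 + u'v/c²):
u = (-0.937 + 0.700) / (1 + (-0.937)·0.700) = -0.2367/0.3443 = -0.6873
Converting back: u = -0.6873 × 3.00 × 10^8 m/s.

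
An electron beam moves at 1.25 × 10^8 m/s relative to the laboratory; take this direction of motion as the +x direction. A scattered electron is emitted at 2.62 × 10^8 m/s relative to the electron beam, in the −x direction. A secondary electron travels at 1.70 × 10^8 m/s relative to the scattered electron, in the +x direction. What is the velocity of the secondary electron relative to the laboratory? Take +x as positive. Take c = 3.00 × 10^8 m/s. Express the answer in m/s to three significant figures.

Apply u = (u' + v)/(1 + u'v/c²) successively, working outward toward the laboratory.
(Dividing each given speed by c = 3.00 × 10^8 m/s to work in units of c.)
Start: velocity of the electron beam relative to the laboratory = 0.4167c.
Compose with the scattered electron (u' = -0.873 in the electron beam frame): u_1 = (-0.873 + 0.417) / (1 + (-0.873)·0.417) = -0.4567/0.6361 = -0.7179.
Compose with the secondary electron (u' = 0.567 in the scattered electron frame): u_2 = (0.567 + (-0.718)) / (1 + 0.567·(-0.718)) = -0.1512/0.5932 = -0.2550.
So u = -0.2550 × 3.00 × 10^8 m/s.

-7.65 × 10^7 m/s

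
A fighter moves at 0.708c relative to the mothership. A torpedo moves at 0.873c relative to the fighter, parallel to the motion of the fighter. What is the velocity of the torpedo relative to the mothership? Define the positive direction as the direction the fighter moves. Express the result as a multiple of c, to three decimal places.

0.977c

With v = 0.708 and u' = 0.873 (in units of c),
u = (u' + v)/(1 + u'v/c²):
u = (0.873 + 0.708) / (1 + 0.873·0.708) = 1.5810/1.6181 = 0.9771
(Galilean addition would give +1.581c, exceeding c.)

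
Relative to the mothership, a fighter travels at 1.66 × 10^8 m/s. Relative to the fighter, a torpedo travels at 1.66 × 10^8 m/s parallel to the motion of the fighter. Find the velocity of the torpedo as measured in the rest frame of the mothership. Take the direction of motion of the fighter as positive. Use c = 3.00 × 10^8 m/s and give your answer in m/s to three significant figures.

2.54 × 10^8 m/s

In units of c (dividing by 3.00 × 10^8 m/s): v = 0.553, u' = 0.553.
u = (u' + v)/(1 + u'v/c²):
u = (0.553 + 0.553) / (1 + 0.553·0.553) = 1.1067/1.3062 = 0.8473
(Galilean addition would give +1.107c, exceeding c.)
Converting back: u = 0.8473 × 3.00 × 10^8 m/s.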